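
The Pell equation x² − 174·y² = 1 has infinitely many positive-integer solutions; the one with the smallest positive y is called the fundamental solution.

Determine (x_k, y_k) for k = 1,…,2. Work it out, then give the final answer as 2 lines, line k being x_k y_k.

1451 110
4210801 319220

√174 = [13; 5,4,5,26, …], period ℓ=4 (even) → k=3
k=0  a_k=13  p_k/q_k = 13/1
k=1  a_k=5  p_k/q_k = 66/5
k=2  a_k=4  p_k/q_k = 277/21
k=3  a_k=5  p_k/q_k = 1451/110
fundamental: x₁=1451, y₁=110  (since 2105401 − 174·12100 = 1)
(x_2, y_2) = (1451·1451 + 174·110·110, 1451·110 + 110·1451) = (4210801, 319220)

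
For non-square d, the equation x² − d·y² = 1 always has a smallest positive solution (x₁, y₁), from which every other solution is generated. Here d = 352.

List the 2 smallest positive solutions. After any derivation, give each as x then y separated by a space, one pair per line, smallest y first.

77617 4137
12048797377 642203058

[18; 1,3,5,9,5,3,1,36] for √352; ℓ=8 ⇒ convergent index 7
i=0: a=18 ⇒ p=18, q=1
…
i=2: a=3 ⇒ p=75, q=4
…
i=5: a=5 ⇒ p=18499, q=986
i=6: a=3 ⇒ p=59118, q=3151
i=7: a=1 ⇒ p=77617, q=4137
→ (77617, 4137).  Check: 77617²=6024398689, 352·4137²=6024398688, difference 1.
(77617+4137√352)^2 = 12048797377 + 642203058√352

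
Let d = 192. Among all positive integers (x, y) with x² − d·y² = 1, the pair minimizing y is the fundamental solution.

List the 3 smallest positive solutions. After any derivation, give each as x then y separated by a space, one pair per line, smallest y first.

√192 = [13; 1,5,1,26, …], period ℓ=4 (even) → k=3
i=0: a=13 ⇒ p=13, q=1
…
i=2: a=5 ⇒ p=83, q=6
i=3: a=1 ⇒ p=97, q=7
(x₁, y₁) = (97, 7);  97² − 192·7² = 1 ✓
(97+7√192)^2 = 18817 + 1358√192
(97+7√192)^3 = 3650401 + 263445√192

97 7
18817 1358
3650401 263445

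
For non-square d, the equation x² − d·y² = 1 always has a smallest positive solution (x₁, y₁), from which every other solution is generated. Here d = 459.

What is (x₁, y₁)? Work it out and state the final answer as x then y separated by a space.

[21; 2,2,1,4,21,4,1,2,2,42] for √459; ℓ=10 ⇒ convergent index 9
k=0  a_k=21  p_k/q_k = 21/1
…
k=2  a_k=2  p_k/q_k = 107/5
k=3  a_k=1  p_k/q_k = 150/7
k=4  a_k=4  p_k/q_k = 707/33
…
k=6  a_k=4  p_k/q_k = 60695/2833
k=7  a_k=1  p_k/q_k = 75692/3533
k=8  a_k=2  p_k/q_k = 212079/9899
k=9  a_k=2  p_k/q_k = 499850/23331
→ (499850, 23331).  Check: 499850²=249850022500, 459·23331²=249850022499, difference 1.

499850 23331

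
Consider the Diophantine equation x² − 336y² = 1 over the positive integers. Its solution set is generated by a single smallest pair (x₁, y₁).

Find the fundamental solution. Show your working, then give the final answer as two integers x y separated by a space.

√336 = [18; 3,36, …], period ℓ=2 (even) → k=1
k=0  a_k=18  p_k/q_k = 18/1
k=1  a_k=3  p_k/q_k = 55/3
→ (55, 3).  Check: 55²=3025, 336·3²=3024, difference 1.

55 3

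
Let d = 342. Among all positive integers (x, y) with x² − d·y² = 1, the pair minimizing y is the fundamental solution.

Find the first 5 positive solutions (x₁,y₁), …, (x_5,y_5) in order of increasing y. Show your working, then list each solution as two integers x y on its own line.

d=342: √d = [18; 2,36] (ℓ=2, even), read p_1/q_1
step 0: (18, 1)  from 18·(1,0) + (0,1)
step 1: (37, 2)  from 2·(18,1) + (1,0)
→ (37, 2).  Check: 37²=1369, 342·2²=1368, difference 1.
n=2: (37,2)∘(37,2) = (37·37+342·2·2, 37·2+2·37) = (2737,148)
n=3: (2737,148)∘(37,2) = (37·2737+342·2·148, 37·148+2·2737) = (202501,10950)
n=4: (202501,10950)∘(37,2) = (37·202501+342·2·10950, 37·10950+2·202501) = (14982337,810152)
n=5: (14982337,810152)∘(37,2) = (37·14982337+342·2·810152, 37·810152+2·14982337) = (1108490437,59940298)

37 2
2737 148
202501 10950
14982337 810152
1108490437 59940298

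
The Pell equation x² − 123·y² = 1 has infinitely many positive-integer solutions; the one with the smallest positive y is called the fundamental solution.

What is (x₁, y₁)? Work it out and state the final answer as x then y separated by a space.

√123 = [11; 11,22, …], period ℓ=2 (even) → k=1
i=0: a=11 ⇒ p=11, q=1
i=1: a=11 ⇒ p=122, q=11
(x₁, y₁) = (122, 11);  122² − 123·11² = 1 ✓

122 11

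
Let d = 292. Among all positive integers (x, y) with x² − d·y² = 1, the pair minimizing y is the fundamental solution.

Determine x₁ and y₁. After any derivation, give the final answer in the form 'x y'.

2281249 133500

√292 → a₀=17, period (11,2,1,3,8,3,1,2,11,34); ℓ=10 even so k=9
i=0: a=17 ⇒ p=17, q=1
…
i=8: a=2 ⇒ p=200767, q=11749
i=9: a=11 ⇒ p=2281249, q=133500
(x₁, y₁) = (2281249, 133500);  2281249² − 292·133500² = 1 ✓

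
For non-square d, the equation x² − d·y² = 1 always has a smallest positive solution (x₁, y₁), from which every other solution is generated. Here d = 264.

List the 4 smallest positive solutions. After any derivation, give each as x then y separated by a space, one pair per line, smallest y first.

√264 → a₀=16, period (4,32); ℓ=2 even so k=1
i=0: a=16 ⇒ p=16, q=1
i=1: a=4 ⇒ p=65, q=4
(x₁, y₁) = (65, 4);  65² − 264·4² = 1 ✓
(x_2, y_2) = (65·65 + 264·4·4, 65·4 + 4·65) = (8449, 520)
(x_3, y_3) = (65·8449 + 264·4·520, 65·520 + 4·8449) = (1098305, 67596)
(x_4, y_4) = (65·1098305 + 264·4·67596, 65·67596 + 4·1098305) = (142771201, 8786960)

65 4
8449 520
1098305 67596
142771201 8786960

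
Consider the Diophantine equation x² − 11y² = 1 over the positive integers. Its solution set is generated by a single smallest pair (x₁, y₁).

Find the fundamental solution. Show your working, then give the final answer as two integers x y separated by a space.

d=11: √d = [3; 3,6] (ℓ=2, even), read p_1/q_1
step 0: (3, 1)  from 3·(1,0) + (0,1)
step 1: (10, 3)  from 3·(3,1) + (1,0)
(x₁, y₁) = (10, 3);  10² − 11·3² = 1 ✓

10 3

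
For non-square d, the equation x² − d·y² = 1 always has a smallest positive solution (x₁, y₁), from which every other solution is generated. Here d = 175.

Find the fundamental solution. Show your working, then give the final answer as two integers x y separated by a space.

[13; 4,2,1,2,4,26] for √175; ℓ=6 ⇒ convergent index 5
step 0: (13, 1)  from 13·(1,0) + (0,1)
step 1: (53, 4)  from 4·(13,1) + (1,0)
step 2: (119, 9)  from 2·(53,4) + (13,1)
step 3: (172, 13)  from 1·(119,9) + (53,4)
step 4: (463, 35)  from 2·(172,13) + (119,9)
step 5: (2024, 153)  from 4·(463,35) + (172,13)
fundamental: x₁=2024, y₁=153  (since 4096576 − 175·23409 = 1)

2024 153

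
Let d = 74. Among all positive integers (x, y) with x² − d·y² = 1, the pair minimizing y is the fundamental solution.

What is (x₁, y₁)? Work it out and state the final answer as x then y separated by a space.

[8; 1,1,1,1,16] for √74; ℓ=5 ⇒ convergent index 9
step 0: (8, 1)  from 8·(1,0) + (0,1)
step 1: (9, 1)  from 1·(8,1) + (1,0)
step 2: (17, 2)  from 1·(9,1) + (8,1)
…
step 8: (2228, 259)  from 1·(1471,171) + (757,88)
step 9: (3699, 430)  from 1·(2228,259) + (1471,171)
(x₁, y₁) = (3699, 430);  3699² − 74·430² = 1 ✓

3699 430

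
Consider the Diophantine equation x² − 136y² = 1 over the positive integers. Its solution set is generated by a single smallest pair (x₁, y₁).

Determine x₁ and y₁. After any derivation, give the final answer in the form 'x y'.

d=136: √d = [11; 1,1,1,22] (ℓ=4, even), read p_3/q_3
k=0  a_k=11  p_k/q_k = 11/1
…
k=2  a_k=1  p_k/q_k = 23/2
k=3  a_k=1  p_k/q_k = 35/3
fundamental: x₁=35, y₁=3  (since 1225 − 136·9 = 1)

35 3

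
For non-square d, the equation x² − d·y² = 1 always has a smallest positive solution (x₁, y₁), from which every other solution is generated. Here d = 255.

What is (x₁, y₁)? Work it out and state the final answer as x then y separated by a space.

d=255: √d = [15; 1,30] (ℓ=2, even), read p_1/q_1
a_0=15:  p_0=15·1+0=15,  q_0=15·0+1=1
a_1=1:  p_1=1·15+1=16,  q_1=1·1+0=1
→ (16, 1).  Check: 16²=256, 255·1²=255, difference 1.

16 1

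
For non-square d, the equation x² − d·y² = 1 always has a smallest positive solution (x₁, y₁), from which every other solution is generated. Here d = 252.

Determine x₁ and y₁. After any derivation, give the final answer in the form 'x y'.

127 8

[15; 1,6,1,30] for √252; ℓ=4 ⇒ convergent index 3
step 0: (15, 1)  from 15·(1,0) + (0,1)
step 1: (16, 1)  from 1·(15,1) + (1,0)
step 2: (111, 7)  from 6·(16,1) + (15,1)
step 3: (127, 8)  from 1·(111,7) + (16,1)
→ (127, 8).  Check: 127²=16129, 252·8²=16128, difference 1.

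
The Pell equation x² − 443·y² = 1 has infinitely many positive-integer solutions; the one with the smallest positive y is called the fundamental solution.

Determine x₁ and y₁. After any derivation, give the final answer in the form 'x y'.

d=443: √d = [21; 21,42] (ℓ=2, even), read p_1/q_1
k=0  a_k=21  p_k/q_k = 21/1
k=1  a_k=21  p_k/q_k = 442/21
(x₁, y₁) = (442, 21);  442² − 443·21² = 1 ✓

442 21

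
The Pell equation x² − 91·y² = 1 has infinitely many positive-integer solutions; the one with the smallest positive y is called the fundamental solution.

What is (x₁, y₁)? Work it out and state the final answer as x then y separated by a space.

√91 → a₀=9, period (1,1,5,1,5,1,1,18); ℓ=8 even so k=7
i=0: a=9 ⇒ p=9, q=1
i=1: a=1 ⇒ p=10, q=1
i=2: a=1 ⇒ p=19, q=2
i=3: a=5 ⇒ p=105, q=11
i=4: a=1 ⇒ p=124, q=13
…
i=6: a=1 ⇒ p=849, q=89
i=7: a=1 ⇒ p=1574, q=165
(x₁, y₁) = (1574, 165);  1574² − 91·165² = 1 ✓

1574 165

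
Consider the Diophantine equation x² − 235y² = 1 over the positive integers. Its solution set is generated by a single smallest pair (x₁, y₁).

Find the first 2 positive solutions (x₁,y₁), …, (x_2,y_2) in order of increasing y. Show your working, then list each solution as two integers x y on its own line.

46 3
4231 276

√235 → a₀=15, period (3,30); ℓ=2 even so k=1
i=0: a=15 ⇒ p=15, q=1
i=1: a=3 ⇒ p=46, q=3
(x₁, y₁) = (46, 3);  46² − 235·3² = 1 ✓
n=2: (46,3)∘(46,3) = (46·46+235·3·3, 46·3+3·46) = (4231,276)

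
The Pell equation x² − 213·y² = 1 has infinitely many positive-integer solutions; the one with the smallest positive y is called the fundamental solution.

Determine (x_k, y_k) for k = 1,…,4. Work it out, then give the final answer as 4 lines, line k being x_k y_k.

194399 13320
75581942401 5178789360
29386108041429599 2013502945575960
11425260034216163289601 782845918228863306720

√213 = [14; 1,1,2,6,1,8,1,6,2,1,1,28, …], period ℓ=12 (even) → k=11
i=0: a=14 ⇒ p=14, q=1
…
i=3: a=2 ⇒ p=73, q=5
i=4: a=6 ⇒ p=467, q=32
…
i=8: a=6 ⇒ p=36749, q=2518
…
i=10: a=1 ⇒ p=115574, q=7919
i=11: a=1 ⇒ p=194399, q=13320
fundamental: x₁=194399, y₁=13320  (since 37790971201 − 213·177422400 = 1)
n=2: (194399,13320)∘(194399,13320) = (194399·194399+213·13320·13320, 194399·13320+13320·194399) = (75581942401,5178789360)
n=3: (75581942401,5178789360)∘(194399,13320) = (194399·75581942401+213·13320·5178789360, 194399·5178789360+13320·75581942401) = (29386108041429599,2013502945575960)
n=4: (29386108041429599,2013502945575960)∘(194399,13320) = (194399·29386108041429599+213·13320·2013502945575960, 194399·2013502945575960+13320·29386108041429599) = (11425260034216163289601,782845918228863306720)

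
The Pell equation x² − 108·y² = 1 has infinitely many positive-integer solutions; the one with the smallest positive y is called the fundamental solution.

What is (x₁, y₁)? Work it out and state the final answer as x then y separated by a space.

1351 130

[10; 2,1,1,4,1,1,2,20] for √108; ℓ=8 ⇒ convergent index 7
a_0=10:  p_0=10·1+0=10,  q_0=10·0+1=1
a_1=2:  p_1=2·10+1=21,  q_1=2·1+0=2
…
a_3=1:  p_3=1·31+21=52,  q_3=1·3+2=5
a_4=4:  p_4=4·52+31=239,  q_4=4·5+3=23
a_5=1:  p_5=1·239+52=291,  q_5=1·23+5=28
a_6=1:  p_6=1·291+239=530,  q_6=1·28+23=51
a_7=2:  p_7=2·530+291=1351,  q_7=2·51+28=130
fundamental: x₁=1351, y₁=130  (since 1825201 − 108·16900 = 1)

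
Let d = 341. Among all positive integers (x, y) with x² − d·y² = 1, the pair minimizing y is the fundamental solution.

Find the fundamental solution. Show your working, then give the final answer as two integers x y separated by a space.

[18; 2,6,1,8,2,…,6,2,36] for √341; ℓ=14 ⇒ convergent index 13
step 0: (18, 1)  from 18·(1,0) + (0,1)
step 1: (37, 2)  from 2·(18,1) + (1,0)
…
step 6: (7645, 414)  from 1·(5189,281) + (2456,133)
…
step 8: (28124, 1523)  from 1·(20479,1109) + (7645,414)
step 9: (76727, 4155)  from 2·(28124,1523) + (20479,1109)
…
step 12: (4953942, 268271)  from 6·(718667,38918) + (641940,34763)
step 13: (10626551, 575460)  from 2·(4953942,268271) + (718667,38918)
fundamental: x₁=10626551, y₁=575460  (since 112923586155601 − 341·331154211600 = 1)

10626551 575460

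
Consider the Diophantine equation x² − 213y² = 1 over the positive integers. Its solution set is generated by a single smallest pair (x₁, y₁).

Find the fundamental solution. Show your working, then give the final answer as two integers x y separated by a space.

d=213: √d = [14; 1,1,2,6,1,8,1,6,2,1,1,28] (ℓ=12, even), read p_11/q_11
a_0=14:  p_0=14·1+0=14,  q_0=14·0+1=1
…
a_2=1:  p_2=1·15+14=29,  q_2=1·1+1=2
…
a_8=6:  p_8=6·5327+4787=36749,  q_8=6·365+328=2518
…
a_10=1:  p_10=1·78825+36749=115574,  q_10=1·5401+2518=7919
a_11=1:  p_11=1·115574+78825=194399,  q_11=1·7919+5401=13320
fundamental: x₁=194399, y₁=13320  (since 37790971201 − 213·177422400 = 1)

194399 13320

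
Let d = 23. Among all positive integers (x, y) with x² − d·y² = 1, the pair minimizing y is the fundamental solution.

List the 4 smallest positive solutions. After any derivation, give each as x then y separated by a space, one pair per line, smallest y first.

24 5
1151 240
55224 11515
2649601 552480

√23 → a₀=4, period (1,3,1,8); ℓ=4 even so k=3
i=0: a=4 ⇒ p=4, q=1
i=1: a=1 ⇒ p=5, q=1
i=2: a=3 ⇒ p=19, q=4
i=3: a=1 ⇒ p=24, q=5
fundamental: x₁=24, y₁=5  (since 576 − 23·25 = 1)
k=2:  x_2 = 24·24+23·5·5 = 1151,  y_2 = 24·5+5·24 = 240
k=3:  x_3 = 24·1151+23·5·240 = 55224,  y_3 = 24·240+5·1151 = 11515
k=4:  x_4 = 24·55224+23·5·11515 = 2649601,  y_4 = 24·11515+5·55224 = 552480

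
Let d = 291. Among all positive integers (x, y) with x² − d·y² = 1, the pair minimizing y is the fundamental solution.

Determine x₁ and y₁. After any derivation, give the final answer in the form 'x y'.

d=291: √d = [17; 17,34] (ℓ=2, even), read p_1/q_1
a_0=17:  p_0=17·1+0=17,  q_0=17·0+1=1
a_1=17:  p_1=17·17+1=290,  q_1=17·1+0=17
→ (290, 17).  Check: 290²=84100, 291·17²=84099, difference 1.

290 17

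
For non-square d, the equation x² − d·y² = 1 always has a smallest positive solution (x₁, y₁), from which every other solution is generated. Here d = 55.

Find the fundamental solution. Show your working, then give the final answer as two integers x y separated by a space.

89 12

√55 → a₀=7, period (2,2,2,14); ℓ=4 even so k=3
a_0=7:  p_0=7·1+0=7,  q_0=7·0+1=1
a_1=2:  p_1=2·7+1=15,  q_1=2·1+0=2
a_2=2:  p_2=2·15+7=37,  q_2=2·2+1=5
a_3=2:  p_3=2·37+15=89,  q_3=2·5+2=12
(x₁, y₁) = (89, 12);  89² − 55·12² = 1 ✓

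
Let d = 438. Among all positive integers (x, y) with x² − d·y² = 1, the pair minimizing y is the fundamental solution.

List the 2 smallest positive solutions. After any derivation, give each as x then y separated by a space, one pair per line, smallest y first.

293 14
171697 8204

√438 = [20; 1,12,1,40, …], period ℓ=4 (even) → k=3
step 0: (20, 1)  from 20·(1,0) + (0,1)
step 1: (21, 1)  from 1·(20,1) + (1,0)
step 2: (272, 13)  from 12·(21,1) + (20,1)
step 3: (293, 14)  from 1·(272,13) + (21,1)
fundamental: x₁=293, y₁=14  (since 85849 − 438·196 = 1)
(x_2, y_2) = (293·293 + 438·14·14, 293·14 + 14·293) = (171697, 8204)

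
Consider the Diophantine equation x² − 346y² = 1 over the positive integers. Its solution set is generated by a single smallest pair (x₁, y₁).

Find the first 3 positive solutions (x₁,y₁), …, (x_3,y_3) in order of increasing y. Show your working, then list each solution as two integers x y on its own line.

√346 = [18; 1,1,1,1,36, …], period ℓ=5 (odd) → k=9
a_0=18:  p_0=18·1+0=18,  q_0=18·0+1=1
…
a_2=1:  p_2=1·19+18=37,  q_2=1·1+1=2
…
a_4=1:  p_4=1·56+37=93,  q_4=1·3+2=5
…
a_8=1:  p_8=1·6901+3497=10398,  q_8=1·371+188=559
a_9=1:  p_9=1·10398+6901=17299,  q_9=1·559+371=930
fundamental: x₁=17299, y₁=930  (since 299255401 − 346·864900 = 1)
(x_2, y_2) = (17299·17299 + 346·930·930, 17299·930 + 930·17299) = (598510801, 32176140)
(x_3, y_3) = (17299·598510801 + 346·930·32176140, 17299·32176140 + 930·598510801) = (20707276675699, 1113230090790)

17299 930
598510801 32176140
20707276675699 1113230090790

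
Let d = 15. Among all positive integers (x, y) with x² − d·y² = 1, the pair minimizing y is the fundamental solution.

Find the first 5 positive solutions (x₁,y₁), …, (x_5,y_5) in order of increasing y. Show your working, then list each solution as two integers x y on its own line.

4 1
31 8
244 63
1921 496
15124 3905

√15 = [3; 1,6, …], period ℓ=2 (even) → k=1
a_0=3:  p_0=3·1+0=3,  q_0=3·0+1=1
a_1=1:  p_1=1·3+1=4,  q_1=1·1+0=1
fundamental: x₁=4, y₁=1  (since 16 − 15·1 = 1)
(4+1√15)^2 = 31 + 8√15
(4+1√15)^3 = 244 + 63√15
(4+1√15)^4 = 1921 + 496√15
(4+1√15)^5 = 15124 + 3905√15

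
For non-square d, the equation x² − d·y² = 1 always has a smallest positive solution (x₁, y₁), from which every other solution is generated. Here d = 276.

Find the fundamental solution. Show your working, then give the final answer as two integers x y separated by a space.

d=276: √d = [16; 1,1,1,1,2,2,2,1,1,1,1,32] (ℓ=12, even), read p_11/q_11
k=0  a_k=16  p_k/q_k = 16/1
k=1  a_k=1  p_k/q_k = 17/1
k=2  a_k=1  p_k/q_k = 33/2
k=3  a_k=1  p_k/q_k = 50/3
…
k=7  a_k=2  p_k/q_k = 1246/75
k=8  a_k=1  p_k/q_k = 1761/106
k=9  a_k=1  p_k/q_k = 3007/181
k=10  a_k=1  p_k/q_k = 4768/287
k=11  a_k=1  p_k/q_k = 7775/468
fundamental: x₁=7775, y₁=468  (since 60450625 − 276·219024 = 1)

7775 468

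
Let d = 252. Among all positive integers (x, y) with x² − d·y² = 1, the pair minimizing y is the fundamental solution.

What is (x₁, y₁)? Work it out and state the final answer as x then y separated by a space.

d=252: √d = [15; 1,6,1,30] (ℓ=4, even), read p_3/q_3
step 0: (15, 1)  from 15·(1,0) + (0,1)
step 1: (16, 1)  from 1·(15,1) + (1,0)
step 2: (111, 7)  from 6·(16,1) + (15,1)
step 3: (127, 8)  from 1·(111,7) + (16,1)
→ (127, 8).  Check: 127²=16129, 252·8²=16128, difference 1.

127 8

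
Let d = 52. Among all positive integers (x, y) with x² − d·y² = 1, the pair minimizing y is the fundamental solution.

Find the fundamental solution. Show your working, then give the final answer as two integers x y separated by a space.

649 90

√52 → a₀=7, period (4,1,2,1,4,14); ℓ=6 even so k=5
i=0: a=7 ⇒ p=7, q=1
…
i=2: a=1 ⇒ p=36, q=5
…
i=4: a=1 ⇒ p=137, q=19
i=5: a=4 ⇒ p=649, q=90
fundamental: x₁=649, y₁=90  (since 421201 − 52·8100 = 1)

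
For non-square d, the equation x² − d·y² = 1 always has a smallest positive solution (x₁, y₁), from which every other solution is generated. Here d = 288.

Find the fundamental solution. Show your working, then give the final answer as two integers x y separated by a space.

d=288: √d = [16; 1,32] (ℓ=2, even), read p_1/q_1
a_0=16:  p_0=16·1+0=16,  q_0=16·0+1=1
a_1=1:  p_1=1·16+1=17,  q_1=1·1+0=1
→ (17, 1).  Check: 17²=289, 288·1²=288, difference 1.

17 1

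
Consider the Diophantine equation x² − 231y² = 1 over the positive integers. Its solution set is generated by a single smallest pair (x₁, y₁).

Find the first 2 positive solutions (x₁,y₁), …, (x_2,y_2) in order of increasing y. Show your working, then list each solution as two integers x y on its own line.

d=231: √d = [15; 5,30] (ℓ=2, even), read p_1/q_1
i=0: a=15 ⇒ p=15, q=1
i=1: a=5 ⇒ p=76, q=5
→ (76, 5).  Check: 76²=5776, 231·5²=5775, difference 1.
(76+5√231)^2 = 11551 + 760√231

76 5
11551 760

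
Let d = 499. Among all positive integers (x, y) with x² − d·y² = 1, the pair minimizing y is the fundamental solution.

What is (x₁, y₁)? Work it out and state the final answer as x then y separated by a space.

4490 201

[22; 2,1,21,1,2,44] for √499; ℓ=6 ⇒ convergent index 5
step 0: (22, 1)  from 22·(1,0) + (0,1)
…
step 2: (67, 3)  from 1·(45,2) + (22,1)
step 3: (1452, 65)  from 21·(67,3) + (45,2)
step 4: (1519, 68)  from 1·(1452,65) + (67,3)
step 5: (4490, 201)  from 2·(1519,68) + (1452,65)
→ (4490, 201).  Check: 4490²=20160100, 499·201²=20160099, difference 1.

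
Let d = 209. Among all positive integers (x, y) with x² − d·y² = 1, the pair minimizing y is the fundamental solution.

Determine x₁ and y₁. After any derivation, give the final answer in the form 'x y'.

46551 3220

[14; 2,5,3,2,3,5,2,28] for √209; ℓ=8 ⇒ convergent index 7
k=0  a_k=14  p_k/q_k = 14/1
k=1  a_k=2  p_k/q_k = 29/2
…
k=3  a_k=3  p_k/q_k = 506/35
…
k=6  a_k=5  p_k/q_k = 21266/1471
k=7  a_k=2  p_k/q_k = 46551/3220
→ (46551, 3220).  Check: 46551²=2166995601, 209·3220²=2166995600, difference 1.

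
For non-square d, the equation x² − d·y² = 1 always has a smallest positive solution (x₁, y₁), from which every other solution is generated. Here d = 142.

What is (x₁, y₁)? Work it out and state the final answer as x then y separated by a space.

143 12

√142 → a₀=11, period (1,10,1,22); ℓ=4 even so k=3
a_0=11:  p_0=11·1+0=11,  q_0=11·0+1=1
…
a_2=10:  p_2=10·12+11=131,  q_2=10·1+1=11
a_3=1:  p_3=1·131+12=143,  q_3=1·11+1=12
→ (143, 12).  Check: 143²=20449, 142·12²=20448, difference 1.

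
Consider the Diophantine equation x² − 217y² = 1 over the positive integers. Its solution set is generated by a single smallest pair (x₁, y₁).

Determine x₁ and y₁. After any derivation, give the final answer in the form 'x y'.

d=217: √d = [14; 1,2,1,2,1,…,2,1,28] (ℓ=16, even), read p_15/q_15
k=0  a_k=14  p_k/q_k = 14/1
k=1  a_k=1  p_k/q_k = 15/1
…
k=5  a_k=1  p_k/q_k = 221/15
k=6  a_k=1  p_k/q_k = 383/26
k=7  a_k=9  p_k/q_k = 3668/249
…
k=9  a_k=9  p_k/q_k = 139163/9447
k=10  a_k=1  p_k/q_k = 154218/10469
…
k=14  a_k=2  p_k/q_k = 2809702/190735
k=15  a_k=1  p_k/q_k = 3844063/260952
fundamental: x₁=3844063, y₁=260952  (since 14776820347969 − 217·68095946304 = 1)

3844063 260952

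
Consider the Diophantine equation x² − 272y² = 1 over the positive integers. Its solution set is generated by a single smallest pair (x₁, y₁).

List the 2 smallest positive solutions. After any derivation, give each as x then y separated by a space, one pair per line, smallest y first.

d=272: √d = [16; 2,32] (ℓ=2, even), read p_1/q_1
a_0=16:  p_0=16·1+0=16,  q_0=16·0+1=1
a_1=2:  p_1=2·16+1=33,  q_1=2·1+0=2
→ (33, 2).  Check: 33²=1089, 272·2²=1088, difference 1.
n=2: (33,2)∘(33,2) = (33·33+272·2·2, 33·2+2·33) = (2177,132)

33 2
2177 132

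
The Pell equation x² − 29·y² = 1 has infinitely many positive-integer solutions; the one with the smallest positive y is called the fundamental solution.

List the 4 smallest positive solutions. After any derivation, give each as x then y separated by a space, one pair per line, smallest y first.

9801 1820
192119201 35675640
3765920568201 699313893460
73819574785756801 13707950903927280

[5; 2,1,1,2,10] for √29; ℓ=5 ⇒ convergent index 9
i=0: a=5 ⇒ p=5, q=1
…
i=2: a=1 ⇒ p=16, q=3
…
i=4: a=2 ⇒ p=70, q=13
…
i=6: a=2 ⇒ p=1524, q=283
…
i=8: a=1 ⇒ p=3775, q=701
i=9: a=2 ⇒ p=9801, q=1820
(x₁, y₁) = (9801, 1820);  9801² − 29·1820² = 1 ✓
n=2: (9801,1820)∘(9801,1820) = (9801·9801+29·1820·1820, 9801·1820+1820·9801) = (192119201,35675640)
n=3: (192119201,35675640)∘(9801,1820) = (9801·192119201+29·1820·35675640, 9801·35675640+1820·192119201) = (3765920568201,699313893460)
n=4: (3765920568201,699313893460)∘(9801,1820) = (9801·3765920568201+29·1820·699313893460, 9801·699313893460+1820·3765920568201) = (73819574785756801,13707950903927280)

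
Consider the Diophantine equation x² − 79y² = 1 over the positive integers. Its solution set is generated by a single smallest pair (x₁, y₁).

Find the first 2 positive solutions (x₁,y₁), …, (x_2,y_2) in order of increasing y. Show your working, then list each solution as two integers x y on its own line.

80 9
12799 1440

[8; 1,7,1,16] for √79; ℓ=4 ⇒ convergent index 3
i=0: a=8 ⇒ p=8, q=1
i=1: a=1 ⇒ p=9, q=1
i=2: a=7 ⇒ p=71, q=8
i=3: a=1 ⇒ p=80, q=9
(x₁, y₁) = (80, 9);  80² − 79·9² = 1 ✓
(80+9√79)^2 = 12799 + 1440√79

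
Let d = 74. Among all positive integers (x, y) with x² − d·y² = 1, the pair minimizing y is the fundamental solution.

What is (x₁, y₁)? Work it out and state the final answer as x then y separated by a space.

3699 430

√74 → a₀=8, period (1,1,1,1,16); ℓ=5 odd so k=9
a_0=8:  p_0=8·1+0=8,  q_0=8·0+1=1
a_1=1:  p_1=1·8+1=9,  q_1=1·1+0=1
a_2=1:  p_2=1·9+8=17,  q_2=1·1+1=2
a_3=1:  p_3=1·17+9=26,  q_3=1·2+1=3
a_4=1:  p_4=1·26+17=43,  q_4=1·3+2=5
a_5=16:  p_5=16·43+26=714,  q_5=16·5+3=83
a_6=1:  p_6=1·714+43=757,  q_6=1·83+5=88
a_7=1:  p_7=1·757+714=1471,  q_7=1·88+83=171
a_8=1:  p_8=1·1471+757=2228,  q_8=1·171+88=259
a_9=1:  p_9=1·2228+1471=3699,  q_9=1·259+171=430
(x₁, y₁) = (3699, 430);  3699² − 74·430² = 1 ✓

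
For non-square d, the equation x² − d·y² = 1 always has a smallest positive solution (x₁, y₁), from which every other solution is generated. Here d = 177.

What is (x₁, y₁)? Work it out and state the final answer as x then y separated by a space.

62423 4692

√177 → a₀=13, period (3,3,2,8,2,3,3,26); ℓ=8 even so k=7
step 0: (13, 1)  from 13·(1,0) + (0,1)
step 1: (40, 3)  from 3·(13,1) + (1,0)
…
step 6: (18985, 1427)  from 3·(5468,411) + (2581,194)
step 7: (62423, 4692)  from 3·(18985,1427) + (5468,411)
→ (62423, 4692).  Check: 62423²=3896630929, 177·4692²=3896630928, difference 1.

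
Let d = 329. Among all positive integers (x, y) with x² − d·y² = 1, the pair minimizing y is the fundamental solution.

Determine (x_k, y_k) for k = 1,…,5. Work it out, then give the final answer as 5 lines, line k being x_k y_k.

2376415 131016
11294696504449 622696775280
53681772387237964255 2959571914453911384
255140338255224918953587201 14066342182173360946441440
1212638653869526969777790618564575 66854933113696055535160815363816

[18; 7,4,2,1,1,4,1,1,2,4,7,36] for √329; ℓ=12 ⇒ convergent index 11
k=0  a_k=18  p_k/q_k = 18/1
…
k=2  a_k=4  p_k/q_k = 526/29
…
k=4  a_k=1  p_k/q_k = 1705/94
k=5  a_k=1  p_k/q_k = 2884/159
…
k=8  a_k=1  p_k/q_k = 29366/1619
k=9  a_k=2  p_k/q_k = 74857/4127
k=10  a_k=4  p_k/q_k = 328794/18127
k=11  a_k=7  p_k/q_k = 2376415/131016
fundamental: x₁=2376415, y₁=131016  (since 5647348252225 − 329·17165192256 = 1)
(2376415+131016√329)^2 = 11294696504449 + 622696775280√329
(2376415+131016√329)^3 = 53681772387237964255 + 2959571914453911384√329
(2376415+131016√329)^4 = 255140338255224918953587201 + 14066342182173360946441440√329
(2376415+131016√329)^5 = 1212638653869526969777790618564575 + 66854933113696055535160815363816√329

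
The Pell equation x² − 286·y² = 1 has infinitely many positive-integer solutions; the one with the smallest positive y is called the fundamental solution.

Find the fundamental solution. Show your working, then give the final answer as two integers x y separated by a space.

561835 33222

√286 = [16; 1,10,3,3,2,3,3,10,1,32, …], period ℓ=10 (even) → k=9
step 0: (16, 1)  from 16·(1,0) + (0,1)
…
step 3: (575, 34)  from 3·(186,11) + (17,1)
…
step 5: (4397, 260)  from 2·(1911,113) + (575,34)
step 6: (15102, 893)  from 3·(4397,260) + (1911,113)
…
step 8: (512132, 30283)  from 10·(49703,2939) + (15102,893)
step 9: (561835, 33222)  from 1·(512132,30283) + (49703,2939)
→ (561835, 33222).  Check: 561835²=315658567225, 286·33222²=315658567224, difference 1.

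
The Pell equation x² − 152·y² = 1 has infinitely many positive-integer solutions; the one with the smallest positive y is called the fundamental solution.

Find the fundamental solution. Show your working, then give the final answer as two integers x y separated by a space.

37 3

√152 = [12; 3,24, …], period ℓ=2 (even) → k=1
k=0  a_k=12  p_k/q_k = 12/1
k=1  a_k=3  p_k/q_k = 37/3
fundamental: x₁=37, y₁=3  (since 1369 − 152·9 = 1)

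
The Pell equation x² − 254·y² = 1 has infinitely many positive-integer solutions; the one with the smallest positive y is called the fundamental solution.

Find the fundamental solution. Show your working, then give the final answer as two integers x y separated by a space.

255 16

d=254: √d = [15; 1,14,1,30] (ℓ=4, even), read p_3/q_3
step 0: (15, 1)  from 15·(1,0) + (0,1)
…
step 2: (239, 15)  from 14·(16,1) + (15,1)
step 3: (255, 16)  from 1·(239,15) + (16,1)
(x₁, y₁) = (255, 16);  255² − 254·16² = 1 ✓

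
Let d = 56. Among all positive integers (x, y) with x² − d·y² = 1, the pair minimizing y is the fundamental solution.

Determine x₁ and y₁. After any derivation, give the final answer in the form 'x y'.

15 2

√56 = [7; 2,14, …], period ℓ=2 (even) → k=1
k=0  a_k=7  p_k/q_k = 7/1
k=1  a_k=2  p_k/q_k = 15/2
→ (15, 2).  Check: 15²=225, 56·2²=224, difference 1.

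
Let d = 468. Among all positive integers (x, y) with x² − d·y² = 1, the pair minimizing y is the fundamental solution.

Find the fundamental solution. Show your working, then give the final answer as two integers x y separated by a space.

649 30

√468 → a₀=21, period (1,1,1,2,1,1,1,42); ℓ=8 even so k=7
k=0  a_k=21  p_k/q_k = 21/1
k=1  a_k=1  p_k/q_k = 22/1
k=2  a_k=1  p_k/q_k = 43/2
k=3  a_k=1  p_k/q_k = 65/3
k=4  a_k=2  p_k/q_k = 173/8
…
k=6  a_k=1  p_k/q_k = 411/19
k=7  a_k=1  p_k/q_k = 649/30
fundamental: x₁=649, y₁=30  (since 421201 − 468·900 = 1)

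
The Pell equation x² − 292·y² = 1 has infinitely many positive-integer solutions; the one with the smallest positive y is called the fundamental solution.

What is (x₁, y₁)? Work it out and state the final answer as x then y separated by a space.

2281249 133500

[17; 11,2,1,3,8,3,1,2,11,34] for √292; ℓ=10 ⇒ convergent index 9
i=0: a=17 ⇒ p=17, q=1
…
i=2: a=2 ⇒ p=393, q=23
i=3: a=1 ⇒ p=581, q=34
…
i=5: a=8 ⇒ p=17669, q=1034
i=6: a=3 ⇒ p=55143, q=3227
i=7: a=1 ⇒ p=72812, q=4261
i=8: a=2 ⇒ p=200767, q=11749
i=9: a=11 ⇒ p=2281249, q=133500
fundamental: x₁=2281249, y₁=133500  (since 5204097000001 − 292·17822250000 = 1)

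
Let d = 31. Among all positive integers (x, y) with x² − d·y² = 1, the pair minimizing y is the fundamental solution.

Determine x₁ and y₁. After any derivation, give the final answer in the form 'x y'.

1520 273

√31 → a₀=5, period (1,1,3,5,3,1,1,10); ℓ=8 even so k=7
a_0=5:  p_0=5·1+0=5,  q_0=5·0+1=1
a_1=1:  p_1=1·5+1=6,  q_1=1·1+0=1
a_2=1:  p_2=1·6+5=11,  q_2=1·1+1=2
a_3=3:  p_3=3·11+6=39,  q_3=3·2+1=7
a_4=5:  p_4=5·39+11=206,  q_4=5·7+2=37
a_5=3:  p_5=3·206+39=657,  q_5=3·37+7=118
a_6=1:  p_6=1·657+206=863,  q_6=1·118+37=155
a_7=1:  p_7=1·863+657=1520,  q_7=1·155+118=273
(x₁, y₁) = (1520, 273);  1520² − 31·273² = 1 ✓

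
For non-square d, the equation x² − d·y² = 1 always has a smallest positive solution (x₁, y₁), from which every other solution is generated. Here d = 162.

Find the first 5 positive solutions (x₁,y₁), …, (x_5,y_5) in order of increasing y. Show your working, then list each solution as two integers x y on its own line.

19601 1540
768398401 60371080
30122754096401 2366667076620
1180872205318713601 92778082677286160
46292552162781456490001 3637086394748304967700

[12; 1,2,1,2,12,2,1,2,1,24] for √162; ℓ=10 ⇒ convergent index 9
a_0=12:  p_0=12·1+0=12,  q_0=12·0+1=1
…
a_3=1:  p_3=1·38+13=51,  q_3=1·3+1=4
…
a_8=2:  p_8=2·5333+3602=14268,  q_8=2·419+283=1121
a_9=1:  p_9=1·14268+5333=19601,  q_9=1·1121+419=1540
fundamental: x₁=19601, y₁=1540  (since 384199201 − 162·2371600 = 1)
k=2:  x_2 = 19601·19601+162·1540·1540 = 768398401,  y_2 = 19601·1540+1540·19601 = 60371080
k=3:  x_3 = 19601·768398401+162·1540·60371080 = 30122754096401,  y_3 = 19601·60371080+1540·768398401 = 2366667076620
k=4:  x_4 = 19601·30122754096401+162·1540·2366667076620 = 1180872205318713601,  y_4 = 19601·2366667076620+1540·30122754096401 = 92778082677286160
k=5:  x_5 = 19601·1180872205318713601+162·1540·92778082677286160 = 46292552162781456490001,  y_5 = 19601·92778082677286160+1540·1180872205318713601 = 3637086394748304967700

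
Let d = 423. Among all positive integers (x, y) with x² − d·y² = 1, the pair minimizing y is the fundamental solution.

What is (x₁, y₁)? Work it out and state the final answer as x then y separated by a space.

4607 224

d=423: √d = [20; 1,1,3,4,3,1,1,40] (ℓ=8, even), read p_7/q_7
k=0  a_k=20  p_k/q_k = 20/1
k=1  a_k=1  p_k/q_k = 21/1
…
k=4  a_k=4  p_k/q_k = 617/30
…
k=6  a_k=1  p_k/q_k = 2612/127
k=7  a_k=1  p_k/q_k = 4607/224
(x₁, y₁) = (4607, 224);  4607² − 423·224² = 1 ✓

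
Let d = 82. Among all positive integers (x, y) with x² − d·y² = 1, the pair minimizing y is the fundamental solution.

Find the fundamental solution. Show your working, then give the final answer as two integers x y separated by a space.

163 18

d=82: √d = [9; 18] (ℓ=1, odd), read p_1/q_1
i=0: a=9 ⇒ p=9, q=1
i=1: a=18 ⇒ p=163, q=18
fundamental: x₁=163, y₁=18  (since 26569 − 82·324 = 1)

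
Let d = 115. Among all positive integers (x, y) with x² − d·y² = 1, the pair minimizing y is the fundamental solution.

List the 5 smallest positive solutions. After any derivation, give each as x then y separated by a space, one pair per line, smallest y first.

1126 105
2535751 236460
5710510126 532507815
12860066268001 1199207362920
28960863525028126 2700614448788025

d=115: √d = [10; 1,2,1,1,1,1,1,2,1,20] (ℓ=10, even), read p_9/q_9
step 0: (10, 1)  from 10·(1,0) + (0,1)
step 1: (11, 1)  from 1·(10,1) + (1,0)
step 2: (32, 3)  from 2·(11,1) + (10,1)
…
step 4: (75, 7)  from 1·(43,4) + (32,3)
step 5: (118, 11)  from 1·(75,7) + (43,4)
step 6: (193, 18)  from 1·(118,11) + (75,7)
step 7: (311, 29)  from 1·(193,18) + (118,11)
step 8: (815, 76)  from 2·(311,29) + (193,18)
step 9: (1126, 105)  from 1·(815,76) + (311,29)
→ (1126, 105).  Check: 1126²=1267876, 115·105²=1267875, difference 1.
k=2:  x_2 = 1126·1126+115·105·105 = 2535751,  y_2 = 1126·105+105·1126 = 236460
k=3:  x_3 = 1126·2535751+115·105·236460 = 5710510126,  y_3 = 1126·236460+105·2535751 = 532507815
k=4:  x_4 = 1126·5710510126+115·105·532507815 = 12860066268001,  y_4 = 1126·532507815+105·5710510126 = 1199207362920
k=5:  x_5 = 1126·12860066268001+115·105·1199207362920 = 28960863525028126,  y_5 = 1126·1199207362920+105·12860066268001 = 2700614448788025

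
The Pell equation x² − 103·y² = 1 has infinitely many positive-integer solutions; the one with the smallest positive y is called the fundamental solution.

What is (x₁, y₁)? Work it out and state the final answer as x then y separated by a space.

√103 = [10; 6,1,2,1,1,9,1,1,2,1,6,20, …], period ℓ=12 (even) → k=11
step 0: (10, 1)  from 10·(1,0) + (0,1)
step 1: (61, 6)  from 6·(10,1) + (1,0)
step 2: (71, 7)  from 1·(61,6) + (10,1)
…
step 10: (33877, 3338)  from 1·(24266,2391) + (9611,947)
step 11: (227528, 22419)  from 6·(33877,3338) + (24266,2391)
fundamental: x₁=227528, y₁=22419  (since 51768990784 − 103·502611561 = 1)

227528 22419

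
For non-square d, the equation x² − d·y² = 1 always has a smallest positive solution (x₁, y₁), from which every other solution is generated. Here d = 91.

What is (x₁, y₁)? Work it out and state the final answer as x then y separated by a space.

[9; 1,1,5,1,5,1,1,18] for √91; ℓ=8 ⇒ convergent index 7
step 0: (9, 1)  from 9·(1,0) + (0,1)
…
step 2: (19, 2)  from 1·(10,1) + (9,1)
step 3: (105, 11)  from 5·(19,2) + (10,1)
…
step 5: (725, 76)  from 5·(124,13) + (105,11)
step 6: (849, 89)  from 1·(725,76) + (124,13)
step 7: (1574, 165)  from 1·(849,89) + (725,76)
fundamental: x₁=1574, y₁=165  (since 2477476 − 91·27225 = 1)

1574 165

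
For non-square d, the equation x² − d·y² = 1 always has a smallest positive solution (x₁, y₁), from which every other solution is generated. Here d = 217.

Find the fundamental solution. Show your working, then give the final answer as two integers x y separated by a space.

d=217: √d = [14; 1,2,1,2,1,…,2,1,28] (ℓ=16, even), read p_15/q_15
k=0  a_k=14  p_k/q_k = 14/1
k=1  a_k=1  p_k/q_k = 15/1
k=2  a_k=2  p_k/q_k = 44/3
k=3  a_k=1  p_k/q_k = 59/4
k=4  a_k=2  p_k/q_k = 162/11
k=5  a_k=1  p_k/q_k = 221/15
k=6  a_k=1  p_k/q_k = 383/26
…
k=8  a_k=4  p_k/q_k = 15055/1022
…
k=10  a_k=1  p_k/q_k = 154218/10469
k=11  a_k=1  p_k/q_k = 293381/19916
k=12  a_k=2  p_k/q_k = 740980/50301
k=13  a_k=1  p_k/q_k = 1034361/70217
k=14  a_k=2  p_k/q_k = 2809702/190735
k=15  a_k=1  p_k/q_k = 3844063/260952
→ (3844063, 260952).  Check: 3844063²=14776820347969, 217·260952²=14776820347968, difference 1.

3844063 260952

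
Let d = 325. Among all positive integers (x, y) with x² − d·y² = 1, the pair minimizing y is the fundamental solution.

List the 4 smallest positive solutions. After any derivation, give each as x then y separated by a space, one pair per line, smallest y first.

649 36
842401 46728
1093435849 60652908
1419278889601 78727427856

d=325: √d = [18; 36] (ℓ=1, odd), read p_1/q_1
k=0  a_k=18  p_k/q_k = 18/1
k=1  a_k=36  p_k/q_k = 649/36
→ (649, 36).  Check: 649²=421201, 325·36²=421200, difference 1.
k=2:  x_2 = 649·649+325·36·36 = 842401,  y_2 = 649·36+36·649 = 46728
k=3:  x_3 = 649·842401+325·36·46728 = 1093435849,  y_3 = 649·46728+36·842401 = 60652908
k=4:  x_4 = 649·1093435849+325·36·60652908 = 1419278889601,  y_4 = 649·60652908+36·1093435849 = 78727427856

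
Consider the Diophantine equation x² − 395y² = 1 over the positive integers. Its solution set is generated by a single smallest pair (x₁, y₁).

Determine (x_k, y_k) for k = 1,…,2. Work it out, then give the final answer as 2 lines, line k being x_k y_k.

159 8
50561 2544

√395 → a₀=19, period (1,6,1,38); ℓ=4 even so k=3
step 0: (19, 1)  from 19·(1,0) + (0,1)
…
step 2: (139, 7)  from 6·(20,1) + (19,1)
step 3: (159, 8)  from 1·(139,7) + (20,1)
(x₁, y₁) = (159, 8);  159² − 395·8² = 1 ✓
n=2: (159,8)∘(159,8) = (159·159+395·8·8, 159·8+8·159) = (50561,2544)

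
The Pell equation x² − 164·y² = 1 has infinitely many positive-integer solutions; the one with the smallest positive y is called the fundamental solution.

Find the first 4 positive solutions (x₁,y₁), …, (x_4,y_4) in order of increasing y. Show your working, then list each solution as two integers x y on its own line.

d=164: √d = [12; 1,4,6,4,1,24] (ℓ=6, even), read p_5/q_5
step 0: (12, 1)  from 12·(1,0) + (0,1)
…
step 4: (1652, 129)  from 4·(397,31) + (64,5)
step 5: (2049, 160)  from 1·(1652,129) + (397,31)
(x₁, y₁) = (2049, 160);  2049² − 164·160² = 1 ✓
(2049+160√164)^2 = 8396801 + 655680√164
(2049+160√164)^3 = 34410088449 + 2686976480√164
(2049+160√164)^4 = 141012534067201 + 11011228959360√164

2049 160
8396801 655680
34410088449 2686976480
141012534067201 11011228959360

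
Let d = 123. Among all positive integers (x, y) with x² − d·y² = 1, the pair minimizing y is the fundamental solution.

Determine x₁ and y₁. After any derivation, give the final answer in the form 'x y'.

122 11

√123 → a₀=11, period (11,22); ℓ=2 even so k=1
i=0: a=11 ⇒ p=11, q=1
i=1: a=11 ⇒ p=122, q=11
fundamental: x₁=122, y₁=11  (since 14884 − 123·121 = 1)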